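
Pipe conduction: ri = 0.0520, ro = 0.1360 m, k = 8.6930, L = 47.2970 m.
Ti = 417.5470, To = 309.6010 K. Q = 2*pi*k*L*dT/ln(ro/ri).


dT = 107.9460 K
ln(ro/ri) = 0.9614
Q = 2*pi*8.6930*47.2970*107.9460 / 0.9614 = 290055.1189 W

290055.1189 W


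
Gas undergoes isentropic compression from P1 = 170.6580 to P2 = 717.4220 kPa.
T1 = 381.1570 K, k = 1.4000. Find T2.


(k-1)/k = 0.2857
(P2/P1)^exp = 1.5072
T2 = 381.1570 * 1.5072 = 574.4987 K

574.4987 K


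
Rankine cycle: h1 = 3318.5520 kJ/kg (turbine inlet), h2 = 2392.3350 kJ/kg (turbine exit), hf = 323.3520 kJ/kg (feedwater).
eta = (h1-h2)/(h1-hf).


W = 926.2170 kJ/kg
Q_in = 2995.2000 kJ/kg
eta = 0.3092 = 30.9234%

eta = 30.9234%


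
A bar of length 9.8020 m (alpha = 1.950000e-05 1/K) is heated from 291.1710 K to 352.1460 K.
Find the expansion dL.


dT = 60.9750 K
dL = 1.950000e-05 * 9.8020 * 60.9750 = 0.011655 m
L_final = 9.813655 m

dL = 0.011655 m


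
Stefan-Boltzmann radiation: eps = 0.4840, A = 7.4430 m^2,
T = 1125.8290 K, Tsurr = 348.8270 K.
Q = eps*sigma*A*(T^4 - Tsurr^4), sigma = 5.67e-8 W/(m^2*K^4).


T^4 = 1.6065e+12
Tsurr^4 = 1.4806e+10
Q = 0.4840 * 5.67e-8 * 7.4430 * 1.5917e+12 = 325121.0385 W

325121.0385 W


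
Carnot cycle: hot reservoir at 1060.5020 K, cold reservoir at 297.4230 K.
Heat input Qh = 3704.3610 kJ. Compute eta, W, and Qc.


eta = 1 - 297.4230/1060.5020 = 0.7195
W = 0.7195 * 3704.3610 = 2665.4547 kJ
Qc = 3704.3610 - 2665.4547 = 1038.9063 kJ

eta = 71.9545%, W = 2665.4547 kJ, Qc = 1038.9063 kJ


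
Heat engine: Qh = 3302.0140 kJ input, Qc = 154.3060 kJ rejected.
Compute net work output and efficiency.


W = 3302.0140 - 154.3060 = 3147.7080 kJ
eta = 3147.7080 / 3302.0140 = 0.9533 = 95.3269%

W = 3147.7080 kJ, eta = 95.3269%


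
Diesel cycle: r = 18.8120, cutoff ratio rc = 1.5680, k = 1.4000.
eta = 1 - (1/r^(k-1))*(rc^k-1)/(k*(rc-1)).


r^(k-1) = 3.2343
rc^k = 1.8771
eta = 0.6590 = 65.8970%

65.8970%


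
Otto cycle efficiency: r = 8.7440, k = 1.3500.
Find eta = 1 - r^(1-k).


r^(k-1) = 2.1360
eta = 1 - 1/2.1360 = 0.5318 = 53.1832%

53.1832%


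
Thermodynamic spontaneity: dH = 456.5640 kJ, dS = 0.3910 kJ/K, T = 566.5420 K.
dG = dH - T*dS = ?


T*dS = 566.5420 * 0.3910 = 221.5179 kJ
dG = 456.5640 - 221.5179 = 235.0461 kJ (non-spontaneous)

dG = 235.0461 kJ, non-spontaneous


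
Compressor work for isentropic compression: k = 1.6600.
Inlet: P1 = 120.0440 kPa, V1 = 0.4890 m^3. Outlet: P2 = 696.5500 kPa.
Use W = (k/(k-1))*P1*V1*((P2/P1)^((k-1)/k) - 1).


(k-1)/k = 0.3976
(P2/P1)^exp = 2.0119
W = 2.5152 * 120.0440 * 0.4890 * (2.0119 - 1) = 149.3990 kJ

149.3990 kJ


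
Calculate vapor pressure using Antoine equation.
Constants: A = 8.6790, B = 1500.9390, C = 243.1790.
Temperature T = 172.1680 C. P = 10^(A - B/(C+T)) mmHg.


C+T = 415.3470
B/(C+T) = 3.6137
log10(P) = 8.6790 - 3.6137 = 5.0653
P = 10^5.0653 = 116225.4116 mmHg

116225.4116 mmHg


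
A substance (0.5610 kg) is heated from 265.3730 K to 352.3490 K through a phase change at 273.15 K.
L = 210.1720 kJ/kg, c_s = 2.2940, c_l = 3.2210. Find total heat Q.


Q1 (sensible, solid) = 0.5610 * 2.2940 * 7.7770 = 10.0085 kJ
Q2 (latent) = 0.5610 * 210.1720 = 117.9065 kJ
Q3 (sensible, liquid) = 0.5610 * 3.2210 * 79.1990 = 143.1111 kJ
Q_total = 271.0261 kJ

271.0261 kJ


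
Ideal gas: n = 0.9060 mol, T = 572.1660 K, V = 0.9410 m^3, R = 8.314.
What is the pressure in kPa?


P = nRT/V = 0.9060 * 8.314 * 572.1660 / 0.9410
= 4309.8312 / 0.9410 = 4580.0545 Pa = 4.5801 kPa

4.5801 kPa


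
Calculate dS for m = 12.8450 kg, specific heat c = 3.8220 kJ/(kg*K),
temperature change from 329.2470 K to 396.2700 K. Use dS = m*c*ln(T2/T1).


T2/T1 = 1.2036
ln(T2/T1) = 0.1853
dS = 12.8450 * 3.8220 * 0.1853 = 9.0964 kJ/K

9.0964 kJ/K


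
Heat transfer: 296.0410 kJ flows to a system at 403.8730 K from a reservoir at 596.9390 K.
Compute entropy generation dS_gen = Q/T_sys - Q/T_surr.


dS_sys = 296.0410/403.8730 = 0.7330 kJ/K
dS_surr = -296.0410/596.9390 = -0.4959 kJ/K
dS_gen = 0.7330 - 0.4959 = 0.2371 kJ/K (irreversible)

dS_gen = 0.2371 kJ/K, irreversible


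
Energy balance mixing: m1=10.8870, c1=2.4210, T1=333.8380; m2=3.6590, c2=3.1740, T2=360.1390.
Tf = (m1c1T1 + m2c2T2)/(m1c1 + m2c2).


num = 12981.6448
den = 37.9711
Tf = 341.8823 K

341.8823 K


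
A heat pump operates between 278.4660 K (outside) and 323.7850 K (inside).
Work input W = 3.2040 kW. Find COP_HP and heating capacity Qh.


COP = 323.7850 / 45.3190 = 7.1446
Qh = 7.1446 * 3.2040 = 22.8912 kW

COP = 7.1446, Qh = 22.8912 kW


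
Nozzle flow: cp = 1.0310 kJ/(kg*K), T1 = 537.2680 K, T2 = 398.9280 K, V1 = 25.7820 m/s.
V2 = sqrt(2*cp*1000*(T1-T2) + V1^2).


dT = 138.3400 K
2*cp*1000*dT = 285257.0800
V1^2 = 664.7115
V2 = sqrt(285921.7915) = 534.7166 m/s

534.7166 m/s


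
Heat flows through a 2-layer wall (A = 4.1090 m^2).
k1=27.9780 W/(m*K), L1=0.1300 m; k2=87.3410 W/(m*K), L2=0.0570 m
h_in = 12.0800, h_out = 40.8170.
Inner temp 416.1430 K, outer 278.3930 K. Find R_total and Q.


R_conv_in = 1/(12.0800*4.1090) = 0.0201
R_1 = 0.1300/(27.9780*4.1090) = 0.0011
R_2 = 0.0570/(87.3410*4.1090) = 0.0002
R_conv_out = 1/(40.8170*4.1090) = 0.0060
R_total = 0.0274 K/W
Q = 137.7500 / 0.0274 = 5027.6592 W

R_total = 0.0274 K/W, Q = 5027.6592 W


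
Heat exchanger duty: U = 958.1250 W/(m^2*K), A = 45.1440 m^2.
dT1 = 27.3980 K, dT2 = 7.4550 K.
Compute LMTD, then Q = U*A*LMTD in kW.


LMTD = 15.3221 K
Q = 958.1250 * 45.1440 * 15.3221 = 662735.3564 W = 662.7354 kW

662.7354 kW


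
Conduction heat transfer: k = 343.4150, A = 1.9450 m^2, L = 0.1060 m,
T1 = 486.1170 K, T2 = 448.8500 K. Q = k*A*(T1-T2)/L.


dT = 37.2670 K
Q = 343.4150 * 1.9450 * 37.2670 / 0.1060 = 234832.0852 W

234832.0852 W


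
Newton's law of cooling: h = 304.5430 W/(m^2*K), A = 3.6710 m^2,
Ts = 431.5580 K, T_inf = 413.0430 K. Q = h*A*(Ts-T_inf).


dT = 18.5150 K
Q = 304.5430 * 3.6710 * 18.5150 = 20699.3507 W

20699.3507 W


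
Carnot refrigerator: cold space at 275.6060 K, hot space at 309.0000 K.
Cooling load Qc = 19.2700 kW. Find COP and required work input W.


COP = 275.6060 / 33.3940 = 8.2532
W = 19.2700 / 8.2532 = 2.3349 kW

COP = 8.2532, W = 2.3349 kW


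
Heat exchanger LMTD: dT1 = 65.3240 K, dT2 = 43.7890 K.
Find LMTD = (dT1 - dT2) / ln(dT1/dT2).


dT1/dT2 = 1.4918
ln(dT1/dT2) = 0.4000
LMTD = 21.5350 / 0.4000 = 53.8406 K

53.8406 K


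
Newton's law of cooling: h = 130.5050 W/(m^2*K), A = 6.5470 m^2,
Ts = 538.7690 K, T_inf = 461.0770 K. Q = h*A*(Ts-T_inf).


dT = 77.6920 K
Q = 130.5050 * 6.5470 * 77.6920 = 66381.3061 W

66381.3061 W


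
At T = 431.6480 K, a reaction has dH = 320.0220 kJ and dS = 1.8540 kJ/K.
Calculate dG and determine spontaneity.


T*dS = 431.6480 * 1.8540 = 800.2754 kJ
dG = 320.0220 - 800.2754 = -480.2534 kJ (spontaneous)

dG = -480.2534 kJ, spontaneous


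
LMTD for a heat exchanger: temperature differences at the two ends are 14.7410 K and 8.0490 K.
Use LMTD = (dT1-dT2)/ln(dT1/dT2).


dT1/dT2 = 1.8314
ln(dT1/dT2) = 0.6051
LMTD = 6.6920 / 0.6051 = 11.0596 K

11.0596 K


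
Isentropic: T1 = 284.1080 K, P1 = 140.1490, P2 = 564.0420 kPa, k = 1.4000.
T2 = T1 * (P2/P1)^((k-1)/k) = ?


(k-1)/k = 0.2857
(P2/P1)^exp = 1.4886
T2 = 284.1080 * 1.4886 = 422.9227 K

422.9227 K


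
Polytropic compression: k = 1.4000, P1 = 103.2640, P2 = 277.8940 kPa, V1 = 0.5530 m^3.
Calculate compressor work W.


(k-1)/k = 0.2857
(P2/P1)^exp = 1.3269
W = 3.5000 * 103.2640 * 0.5530 * (1.3269 - 1) = 65.3361 kJ

65.3361 kJ


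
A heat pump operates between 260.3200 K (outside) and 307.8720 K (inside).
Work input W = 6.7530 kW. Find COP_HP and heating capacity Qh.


COP = 307.8720 / 47.5520 = 6.4744
Qh = 6.4744 * 6.7530 = 43.7218 kW

COP = 6.4744, Qh = 43.7218 kW


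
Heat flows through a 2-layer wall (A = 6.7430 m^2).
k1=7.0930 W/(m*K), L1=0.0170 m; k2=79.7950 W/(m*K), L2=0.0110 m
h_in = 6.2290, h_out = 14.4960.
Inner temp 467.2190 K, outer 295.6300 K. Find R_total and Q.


R_conv_in = 1/(6.2290*6.7430) = 0.0238
R_1 = 0.0170/(7.0930*6.7430) = 0.0004
R_2 = 0.0110/(79.7950*6.7430) = 2.0444e-05
R_conv_out = 1/(14.4960*6.7430) = 0.0102
R_total = 0.0344 K/W
Q = 171.5890 / 0.0344 = 4985.9170 W

R_total = 0.0344 K/W, Q = 4985.9170 W


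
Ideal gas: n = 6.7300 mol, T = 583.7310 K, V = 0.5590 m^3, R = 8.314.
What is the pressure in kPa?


P = nRT/V = 6.7300 * 8.314 * 583.7310 / 0.5590
= 32661.6291 / 0.5590 = 58428.6745 Pa = 58.4287 kPa

58.4287 kPa


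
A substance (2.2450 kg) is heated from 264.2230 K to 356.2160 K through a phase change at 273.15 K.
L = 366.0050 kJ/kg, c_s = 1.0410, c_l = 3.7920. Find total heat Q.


Q1 (sensible, solid) = 2.2450 * 1.0410 * 8.9270 = 20.8628 kJ
Q2 (latent) = 2.2450 * 366.0050 = 821.6812 kJ
Q3 (sensible, liquid) = 2.2450 * 3.7920 * 83.0660 = 707.1442 kJ
Q_total = 1549.6882 kJ

1549.6882 kJ


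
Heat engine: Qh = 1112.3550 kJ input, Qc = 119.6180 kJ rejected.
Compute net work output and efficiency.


W = 1112.3550 - 119.6180 = 992.7370 kJ
eta = 992.7370 / 1112.3550 = 0.8925 = 89.2464%

W = 992.7370 kJ, eta = 89.2464%


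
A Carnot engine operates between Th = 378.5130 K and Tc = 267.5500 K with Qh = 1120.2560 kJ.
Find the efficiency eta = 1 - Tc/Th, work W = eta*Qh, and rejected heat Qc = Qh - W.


eta = 1 - 267.5500/378.5130 = 0.2932
W = 0.2932 * 1120.2560 = 328.4087 kJ
Qc = 1120.2560 - 328.4087 = 791.8473 kJ

eta = 29.3155%, W = 328.4087 kJ, Qc = 791.8473 kJ


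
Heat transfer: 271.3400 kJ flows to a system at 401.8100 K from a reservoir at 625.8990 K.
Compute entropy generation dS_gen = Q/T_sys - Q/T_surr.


dS_sys = 271.3400/401.8100 = 0.6753 kJ/K
dS_surr = -271.3400/625.8990 = -0.4335 kJ/K
dS_gen = 0.6753 - 0.4335 = 0.2418 kJ/K (irreversible)

dS_gen = 0.2418 kJ/K, irreversible


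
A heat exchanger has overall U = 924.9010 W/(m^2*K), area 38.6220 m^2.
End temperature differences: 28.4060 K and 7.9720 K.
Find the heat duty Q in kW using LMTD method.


LMTD = 16.0813 K
Q = 924.9010 * 38.6220 * 16.0813 = 574450.1326 W = 574.4501 kW

574.4501 kW


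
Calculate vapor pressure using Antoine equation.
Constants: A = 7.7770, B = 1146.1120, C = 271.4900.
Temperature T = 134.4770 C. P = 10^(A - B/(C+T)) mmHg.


C+T = 405.9670
B/(C+T) = 2.8232
log10(P) = 7.7770 - 2.8232 = 4.9538
P = 10^4.9538 = 89915.5014 mmHg

89915.5014 mmHg


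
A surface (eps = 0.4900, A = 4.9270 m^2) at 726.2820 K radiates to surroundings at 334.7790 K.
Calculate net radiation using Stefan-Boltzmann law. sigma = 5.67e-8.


T^4 = 2.7824e+11
Tsurr^4 = 1.2561e+10
Q = 0.4900 * 5.67e-8 * 4.9270 * 2.6568e+11 = 36368.0616 W

36368.0616 W


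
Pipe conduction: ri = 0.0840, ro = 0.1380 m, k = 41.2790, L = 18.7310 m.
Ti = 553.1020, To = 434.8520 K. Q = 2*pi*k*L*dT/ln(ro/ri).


dT = 118.2500 K
ln(ro/ri) = 0.4964
Q = 2*pi*41.2790*18.7310*118.2500 / 0.4964 = 1157196.4866 W

1157196.4866 W


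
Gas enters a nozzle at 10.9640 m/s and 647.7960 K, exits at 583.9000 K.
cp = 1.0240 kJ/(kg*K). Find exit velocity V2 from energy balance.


dT = 63.8960 K
2*cp*1000*dT = 130859.0080
V1^2 = 120.2093
V2 = sqrt(130979.2173) = 361.9105 m/s

361.9105 m/s


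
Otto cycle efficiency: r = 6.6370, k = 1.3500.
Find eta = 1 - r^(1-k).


r^(k-1) = 1.9395
eta = 1 - 1/1.9395 = 0.4844 = 48.4404%

48.4404%


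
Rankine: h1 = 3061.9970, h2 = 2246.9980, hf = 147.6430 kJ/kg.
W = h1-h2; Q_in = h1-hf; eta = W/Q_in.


W = 814.9990 kJ/kg
Q_in = 2914.3540 kJ/kg
eta = 0.2796 = 27.9650%

eta = 27.9650%


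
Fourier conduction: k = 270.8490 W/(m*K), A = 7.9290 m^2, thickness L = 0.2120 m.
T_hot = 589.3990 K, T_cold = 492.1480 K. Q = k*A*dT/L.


dT = 97.2510 K
Q = 270.8490 * 7.9290 * 97.2510 / 0.2120 = 985153.4195 W

985153.4195 W


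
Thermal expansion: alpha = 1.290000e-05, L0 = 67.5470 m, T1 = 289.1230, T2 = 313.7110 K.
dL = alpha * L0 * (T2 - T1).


dT = 24.5880 K
dL = 1.290000e-05 * 67.5470 * 24.5880 = 0.021425 m
L_final = 67.568425 m

dL = 0.021425 m


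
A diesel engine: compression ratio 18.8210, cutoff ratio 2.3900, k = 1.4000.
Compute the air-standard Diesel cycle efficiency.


r^(k-1) = 3.2349
rc^k = 3.3865
eta = 0.6209 = 62.0886%

62.0886%


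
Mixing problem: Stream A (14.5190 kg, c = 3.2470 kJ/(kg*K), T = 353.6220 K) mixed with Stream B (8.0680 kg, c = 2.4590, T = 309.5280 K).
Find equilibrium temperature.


num = 22811.6618
den = 66.9824
Tf = 340.5620 K

340.5620 K


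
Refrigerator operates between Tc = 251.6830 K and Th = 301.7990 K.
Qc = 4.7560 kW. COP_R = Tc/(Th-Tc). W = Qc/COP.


COP = 251.6830 / 50.1160 = 5.0220
W = 4.7560 / 5.0220 = 0.9470 kW

COP = 5.0220, W = 0.9470 kW


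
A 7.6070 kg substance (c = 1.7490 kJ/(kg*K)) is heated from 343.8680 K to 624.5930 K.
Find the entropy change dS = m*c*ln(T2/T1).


T2/T1 = 1.8164
ln(T2/T1) = 0.5968
dS = 7.6070 * 1.7490 * 0.5968 = 7.9408 kJ/K

7.9408 kJ/K


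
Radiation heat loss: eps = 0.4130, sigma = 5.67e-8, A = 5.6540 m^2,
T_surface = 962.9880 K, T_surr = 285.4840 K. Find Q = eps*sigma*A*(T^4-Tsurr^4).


T^4 = 8.5997e+11
Tsurr^4 = 6.6424e+09
Q = 0.4130 * 5.67e-8 * 5.6540 * 8.5333e+11 = 112980.8644 W

112980.8644 W


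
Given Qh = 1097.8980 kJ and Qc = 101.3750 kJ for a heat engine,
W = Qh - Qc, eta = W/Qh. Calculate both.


W = 1097.8980 - 101.3750 = 996.5230 kJ
eta = 996.5230 / 1097.8980 = 0.9077 = 90.7664%

W = 996.5230 kJ, eta = 90.7664%


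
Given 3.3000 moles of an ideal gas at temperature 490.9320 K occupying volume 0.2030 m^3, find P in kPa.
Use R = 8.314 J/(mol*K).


P = nRT/V = 3.3000 * 8.314 * 490.9320 / 0.2030
= 13469.3085 / 0.2030 = 66351.2736 Pa = 66.3513 kPa

66.3513 kPa


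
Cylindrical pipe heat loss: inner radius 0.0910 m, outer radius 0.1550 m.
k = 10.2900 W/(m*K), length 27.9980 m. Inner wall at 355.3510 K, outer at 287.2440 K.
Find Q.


dT = 68.1070 K
ln(ro/ri) = 0.5326
Q = 2*pi*10.2900*27.9980*68.1070 / 0.5326 = 231494.6102 W

231494.6102 W


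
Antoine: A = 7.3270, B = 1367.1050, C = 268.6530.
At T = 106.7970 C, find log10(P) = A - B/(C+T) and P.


C+T = 375.4500
B/(C+T) = 3.6412
log10(P) = 7.3270 - 3.6412 = 3.6858
P = 10^3.6858 = 4850.1610 mmHg

4850.1610 mmHg


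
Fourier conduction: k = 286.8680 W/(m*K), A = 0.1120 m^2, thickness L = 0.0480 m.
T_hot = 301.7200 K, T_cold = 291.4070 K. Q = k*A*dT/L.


dT = 10.3130 K
Q = 286.8680 * 0.1120 * 10.3130 / 0.0480 = 6903.0959 W

6903.0959 W


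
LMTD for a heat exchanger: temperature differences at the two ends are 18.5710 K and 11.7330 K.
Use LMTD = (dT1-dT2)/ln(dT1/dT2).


dT1/dT2 = 1.5828
ln(dT1/dT2) = 0.4592
LMTD = 6.8380 / 0.4592 = 14.8912 K

14.8912 K


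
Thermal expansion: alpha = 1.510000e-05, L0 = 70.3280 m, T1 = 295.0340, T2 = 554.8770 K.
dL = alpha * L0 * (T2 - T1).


dT = 259.8430 K
dL = 1.510000e-05 * 70.3280 * 259.8430 = 0.275941 m
L_final = 70.603941 m

dL = 0.275941 m


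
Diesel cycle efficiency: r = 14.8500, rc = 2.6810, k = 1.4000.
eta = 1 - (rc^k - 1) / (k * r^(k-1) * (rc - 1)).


r^(k-1) = 2.9423
rc^k = 3.9775
eta = 0.5700 = 56.9996%

56.9996%


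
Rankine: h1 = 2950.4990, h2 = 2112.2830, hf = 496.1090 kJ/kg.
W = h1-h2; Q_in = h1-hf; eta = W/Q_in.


W = 838.2160 kJ/kg
Q_in = 2454.3900 kJ/kg
eta = 0.3415 = 34.1517%

eta = 34.1517%


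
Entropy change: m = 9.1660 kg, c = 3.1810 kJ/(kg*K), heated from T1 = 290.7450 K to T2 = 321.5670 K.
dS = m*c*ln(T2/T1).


T2/T1 = 1.1060
ln(T2/T1) = 0.1008
dS = 9.1660 * 3.1810 * 0.1008 = 2.9378 kJ/K

2.9378 kJ/K


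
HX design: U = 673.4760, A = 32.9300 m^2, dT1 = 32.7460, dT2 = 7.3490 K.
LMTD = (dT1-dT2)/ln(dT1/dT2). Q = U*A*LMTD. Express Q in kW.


LMTD = 16.9969 K
Q = 673.4760 * 32.9300 * 16.9969 = 376949.1132 W = 376.9491 kW

376.9491 kW


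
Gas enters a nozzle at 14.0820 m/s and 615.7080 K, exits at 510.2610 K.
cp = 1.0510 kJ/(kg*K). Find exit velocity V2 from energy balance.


dT = 105.4470 K
2*cp*1000*dT = 221649.5940
V1^2 = 198.3027
V2 = sqrt(221847.8967) = 471.0073 m/s

471.0073 m/s


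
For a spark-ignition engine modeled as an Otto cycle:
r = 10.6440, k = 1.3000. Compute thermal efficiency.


r^(k-1) = 2.0330
eta = 1 - 1/2.0330 = 0.5081 = 50.8109%

50.8109%


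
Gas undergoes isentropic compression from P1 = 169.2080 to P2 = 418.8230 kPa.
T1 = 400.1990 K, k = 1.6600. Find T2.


(k-1)/k = 0.3976
(P2/P1)^exp = 1.4338
T2 = 400.1990 * 1.4338 = 573.8143 K

573.8143 K


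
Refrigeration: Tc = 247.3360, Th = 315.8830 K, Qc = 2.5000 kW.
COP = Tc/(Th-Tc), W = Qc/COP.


COP = 247.3360 / 68.5470 = 3.6083
W = 2.5000 / 3.6083 = 0.6929 kW

COP = 3.6083, W = 0.6929 kW


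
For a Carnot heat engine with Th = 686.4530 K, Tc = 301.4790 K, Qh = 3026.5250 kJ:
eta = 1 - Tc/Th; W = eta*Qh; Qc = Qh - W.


eta = 1 - 301.4790/686.4530 = 0.5608
W = 0.5608 * 3026.5250 = 1697.3244 kJ
Qc = 3026.5250 - 1697.3244 = 1329.2006 kJ

eta = 56.0816%, W = 1697.3244 kJ, Qc = 1329.2006 kJ


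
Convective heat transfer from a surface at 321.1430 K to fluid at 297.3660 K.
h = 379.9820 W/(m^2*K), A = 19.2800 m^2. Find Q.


dT = 23.7770 K
Q = 379.9820 * 19.2800 * 23.7770 = 174191.5612 W

174191.5612 W


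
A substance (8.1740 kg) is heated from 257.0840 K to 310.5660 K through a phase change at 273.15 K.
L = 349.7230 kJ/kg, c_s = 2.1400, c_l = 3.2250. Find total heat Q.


Q1 (sensible, solid) = 8.1740 * 2.1400 * 16.0660 = 281.0323 kJ
Q2 (latent) = 8.1740 * 349.7230 = 2858.6358 kJ
Q3 (sensible, liquid) = 8.1740 * 3.2250 * 37.4160 = 986.3288 kJ
Q_total = 4125.9968 kJ

4125.9968 kJ


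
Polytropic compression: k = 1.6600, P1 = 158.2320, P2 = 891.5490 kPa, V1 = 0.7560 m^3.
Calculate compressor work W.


(k-1)/k = 0.3976
(P2/P1)^exp = 1.9885
W = 2.5152 * 158.2320 * 0.7560 * (1.9885 - 1) = 297.4185 kJ

297.4185 kJ


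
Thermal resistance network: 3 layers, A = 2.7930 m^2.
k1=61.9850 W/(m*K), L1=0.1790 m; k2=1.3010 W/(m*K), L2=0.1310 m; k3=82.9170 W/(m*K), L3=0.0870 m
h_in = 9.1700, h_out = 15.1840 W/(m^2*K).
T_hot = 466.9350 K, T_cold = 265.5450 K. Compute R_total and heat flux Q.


R_conv_in = 1/(9.1700*2.7930) = 0.0390
R_1 = 0.1790/(61.9850*2.7930) = 0.0010
R_2 = 0.1310/(1.3010*2.7930) = 0.0361
R_3 = 0.0870/(82.9170*2.7930) = 0.0004
R_conv_out = 1/(15.1840*2.7930) = 0.0236
R_total = 0.1001 K/W
Q = 201.3900 / 0.1001 = 2012.1791 W

R_total = 0.1001 K/W, Q = 2012.1791 W


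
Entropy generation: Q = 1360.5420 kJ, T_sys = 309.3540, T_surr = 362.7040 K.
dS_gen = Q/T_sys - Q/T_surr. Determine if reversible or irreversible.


dS_sys = 1360.5420/309.3540 = 4.3980 kJ/K
dS_surr = -1360.5420/362.7040 = -3.7511 kJ/K
dS_gen = 4.3980 - 3.7511 = 0.6469 kJ/K (irreversible)

dS_gen = 0.6469 kJ/K, irreversible


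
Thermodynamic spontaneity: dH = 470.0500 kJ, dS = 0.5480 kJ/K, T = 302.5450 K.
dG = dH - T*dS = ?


T*dS = 302.5450 * 0.5480 = 165.7947 kJ
dG = 470.0500 - 165.7947 = 304.2553 kJ (non-spontaneous)

dG = 304.2553 kJ, non-spontaneous


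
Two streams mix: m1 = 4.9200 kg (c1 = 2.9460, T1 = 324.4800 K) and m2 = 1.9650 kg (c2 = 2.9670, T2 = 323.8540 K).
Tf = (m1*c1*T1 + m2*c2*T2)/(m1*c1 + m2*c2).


num = 6591.2360
den = 20.3245
Tf = 324.3004 K

324.3004 K


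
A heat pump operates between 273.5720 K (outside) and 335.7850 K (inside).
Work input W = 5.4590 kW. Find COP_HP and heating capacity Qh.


COP = 335.7850 / 62.2130 = 5.3973
Qh = 5.3973 * 5.4590 = 29.4641 kW

COP = 5.3973, Qh = 29.4641 kW


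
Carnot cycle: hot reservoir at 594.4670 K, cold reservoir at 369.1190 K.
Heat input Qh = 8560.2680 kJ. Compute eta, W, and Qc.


eta = 1 - 369.1190/594.4670 = 0.3791
W = 0.3791 * 8560.2680 = 3244.9897 kJ
Qc = 8560.2680 - 3244.9897 = 5315.2783 kJ

eta = 37.9076%, W = 3244.9897 kJ, Qc = 5315.2783 kJ


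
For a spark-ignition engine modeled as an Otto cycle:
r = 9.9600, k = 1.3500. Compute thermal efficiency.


r^(k-1) = 2.2356
eta = 1 - 1/2.2356 = 0.5527 = 55.2689%

55.2689%


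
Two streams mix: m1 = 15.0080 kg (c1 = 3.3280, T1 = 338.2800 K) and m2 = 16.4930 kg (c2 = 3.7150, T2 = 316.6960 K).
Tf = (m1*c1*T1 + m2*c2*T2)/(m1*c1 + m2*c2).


num = 36300.3813
den = 111.2181
Tf = 326.3891 K

326.3891 K


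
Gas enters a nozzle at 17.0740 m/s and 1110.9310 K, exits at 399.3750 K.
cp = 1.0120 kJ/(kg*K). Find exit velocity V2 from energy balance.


dT = 711.5560 K
2*cp*1000*dT = 1440189.3440
V1^2 = 291.5215
V2 = sqrt(1440480.8655) = 1200.2003 m/s

1200.2003 m/s


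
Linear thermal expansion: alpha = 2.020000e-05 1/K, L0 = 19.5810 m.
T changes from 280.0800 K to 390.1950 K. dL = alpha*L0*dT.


dT = 110.1150 K
dL = 2.020000e-05 * 19.5810 * 110.1150 = 0.043554 m
L_final = 19.624554 m

dL = 0.043554 m


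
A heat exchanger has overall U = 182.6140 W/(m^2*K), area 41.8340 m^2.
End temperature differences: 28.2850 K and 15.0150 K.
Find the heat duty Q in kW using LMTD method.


LMTD = 20.9543 K
Q = 182.6140 * 41.8340 * 20.9543 = 160080.0790 W = 160.0801 kW

160.0801 kW


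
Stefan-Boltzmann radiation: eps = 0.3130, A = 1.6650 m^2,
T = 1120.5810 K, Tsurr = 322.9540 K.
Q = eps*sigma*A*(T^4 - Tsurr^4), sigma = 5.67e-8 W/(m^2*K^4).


T^4 = 1.5768e+12
Tsurr^4 = 1.0878e+10
Q = 0.3130 * 5.67e-8 * 1.6650 * 1.5659e+12 = 46270.9107 W

46270.9107 W


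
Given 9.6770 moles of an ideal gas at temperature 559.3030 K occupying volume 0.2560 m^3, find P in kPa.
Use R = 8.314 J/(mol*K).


P = nRT/V = 9.6770 * 8.314 * 559.3030 / 0.2560
= 44998.4868 / 0.2560 = 175775.3392 Pa = 175.7753 kPa

175.7753 kPa


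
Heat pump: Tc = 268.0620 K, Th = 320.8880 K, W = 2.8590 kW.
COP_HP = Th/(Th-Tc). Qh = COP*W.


COP = 320.8880 / 52.8260 = 6.0744
Qh = 6.0744 * 2.8590 = 17.3668 kW

COP = 6.0744, Qh = 17.3668 kW


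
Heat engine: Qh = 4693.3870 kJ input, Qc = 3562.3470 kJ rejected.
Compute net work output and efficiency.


W = 4693.3870 - 3562.3470 = 1131.0400 kJ
eta = 1131.0400 / 4693.3870 = 0.2410 = 24.0986%

W = 1131.0400 kJ, eta = 24.0986%


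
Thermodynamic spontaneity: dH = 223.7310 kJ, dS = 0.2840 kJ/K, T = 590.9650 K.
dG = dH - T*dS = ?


T*dS = 590.9650 * 0.2840 = 167.8341 kJ
dG = 223.7310 - 167.8341 = 55.8969 kJ (non-spontaneous)

dG = 55.8969 kJ, non-spontaneous


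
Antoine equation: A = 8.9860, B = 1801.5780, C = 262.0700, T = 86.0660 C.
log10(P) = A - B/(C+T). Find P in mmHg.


C+T = 348.1360
B/(C+T) = 5.1749
log10(P) = 8.9860 - 5.1749 = 3.8111
P = 10^3.8111 = 6472.5306 mmHg

6472.5306 mmHg


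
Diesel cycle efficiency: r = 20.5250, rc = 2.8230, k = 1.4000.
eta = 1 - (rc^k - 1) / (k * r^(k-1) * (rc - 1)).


r^(k-1) = 3.3490
rc^k = 4.2756
eta = 0.6168 = 61.6769%

61.6769%


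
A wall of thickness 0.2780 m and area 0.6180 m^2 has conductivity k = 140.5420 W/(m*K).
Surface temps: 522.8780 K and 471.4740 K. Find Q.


dT = 51.4040 K
Q = 140.5420 * 0.6180 * 51.4040 / 0.2780 = 16060.0437 W

16060.0437 W


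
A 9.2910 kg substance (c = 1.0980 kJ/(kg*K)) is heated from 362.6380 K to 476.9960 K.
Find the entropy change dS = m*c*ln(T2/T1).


T2/T1 = 1.3154
ln(T2/T1) = 0.2741
dS = 9.2910 * 1.0980 * 0.2741 = 2.7963 kJ/K

2.7963 kJ/K


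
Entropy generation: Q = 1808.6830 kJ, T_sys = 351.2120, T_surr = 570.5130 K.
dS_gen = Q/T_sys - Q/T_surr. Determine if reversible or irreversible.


dS_sys = 1808.6830/351.2120 = 5.1498 kJ/K
dS_surr = -1808.6830/570.5130 = -3.1703 kJ/K
dS_gen = 5.1498 - 3.1703 = 1.9796 kJ/K (irreversible)

dS_gen = 1.9796 kJ/K, irreversible


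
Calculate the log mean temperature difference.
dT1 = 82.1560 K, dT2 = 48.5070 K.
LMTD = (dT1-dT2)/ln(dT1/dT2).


dT1/dT2 = 1.6937
ln(dT1/dT2) = 0.5269
LMTD = 33.6490 / 0.5269 = 63.8608 K

63.8608 K


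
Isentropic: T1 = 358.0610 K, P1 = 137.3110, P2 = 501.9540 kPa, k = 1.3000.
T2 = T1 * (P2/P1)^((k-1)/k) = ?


(k-1)/k = 0.2308
(P2/P1)^exp = 1.3487
T2 = 358.0610 * 1.3487 = 482.9148 K

482.9148 K


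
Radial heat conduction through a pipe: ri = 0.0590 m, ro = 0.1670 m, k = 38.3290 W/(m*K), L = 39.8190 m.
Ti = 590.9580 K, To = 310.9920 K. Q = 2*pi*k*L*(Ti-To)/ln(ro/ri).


dT = 279.9660 K
ln(ro/ri) = 1.0405
Q = 2*pi*38.3290*39.8190*279.9660 / 1.0405 = 2580353.0174 W

2580353.0174 W


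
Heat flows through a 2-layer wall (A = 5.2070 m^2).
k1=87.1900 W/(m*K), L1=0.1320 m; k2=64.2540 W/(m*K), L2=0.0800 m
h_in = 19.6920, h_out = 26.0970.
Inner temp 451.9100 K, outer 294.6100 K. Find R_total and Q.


R_conv_in = 1/(19.6920*5.2070) = 0.0098
R_1 = 0.1320/(87.1900*5.2070) = 0.0003
R_2 = 0.0800/(64.2540*5.2070) = 0.0002
R_conv_out = 1/(26.0970*5.2070) = 0.0074
R_total = 0.0176 K/W
Q = 157.3000 / 0.0176 = 8916.4436 W

R_total = 0.0176 K/W, Q = 8916.4436 W


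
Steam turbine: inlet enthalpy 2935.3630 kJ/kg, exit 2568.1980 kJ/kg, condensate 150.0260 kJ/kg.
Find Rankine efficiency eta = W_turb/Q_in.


W = 367.1650 kJ/kg
Q_in = 2785.3370 kJ/kg
eta = 0.1318 = 13.1821%

eta = 13.1821%


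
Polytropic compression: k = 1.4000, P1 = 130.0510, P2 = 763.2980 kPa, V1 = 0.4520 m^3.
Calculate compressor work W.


(k-1)/k = 0.2857
(P2/P1)^exp = 1.6580
W = 3.5000 * 130.0510 * 0.4520 * (1.6580 - 1) = 135.3851 kJ

135.3851 kJ


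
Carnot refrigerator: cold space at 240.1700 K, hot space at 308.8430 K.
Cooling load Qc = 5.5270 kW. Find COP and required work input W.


COP = 240.1700 / 68.6730 = 3.4973
W = 5.5270 / 3.4973 = 1.5804 kW

COP = 3.4973, W = 1.5804 kW


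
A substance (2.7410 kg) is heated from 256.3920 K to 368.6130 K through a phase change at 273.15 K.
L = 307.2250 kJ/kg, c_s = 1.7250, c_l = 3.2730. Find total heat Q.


Q1 (sensible, solid) = 2.7410 * 1.7250 * 16.7580 = 79.2356 kJ
Q2 (latent) = 2.7410 * 307.2250 = 842.1037 kJ
Q3 (sensible, liquid) = 2.7410 * 3.2730 * 95.4630 = 856.4265 kJ
Q_total = 1777.7659 kJ

1777.7659 kJ


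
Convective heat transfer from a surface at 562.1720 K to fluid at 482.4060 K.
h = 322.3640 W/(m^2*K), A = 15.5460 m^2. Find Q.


dT = 79.7660 K
Q = 322.3640 * 15.5460 * 79.7660 = 399744.9754 W

399744.9754 W


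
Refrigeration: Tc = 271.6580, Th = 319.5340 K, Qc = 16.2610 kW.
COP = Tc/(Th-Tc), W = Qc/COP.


COP = 271.6580 / 47.8760 = 5.6742
W = 16.2610 / 5.6742 = 2.8658 kW

COP = 5.6742, W = 2.8658 kW


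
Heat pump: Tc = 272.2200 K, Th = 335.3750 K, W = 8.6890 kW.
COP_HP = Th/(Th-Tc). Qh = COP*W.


COP = 335.3750 / 63.1550 = 5.3103
Qh = 5.3103 * 8.6890 = 46.1416 kW

COP = 5.3103, Qh = 46.1416 kW


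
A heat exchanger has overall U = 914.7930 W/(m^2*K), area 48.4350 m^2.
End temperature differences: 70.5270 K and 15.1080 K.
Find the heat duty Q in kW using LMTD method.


LMTD = 35.9684 K
Q = 914.7930 * 48.4350 * 35.9684 = 1593685.6670 W = 1593.6857 kW

1593.6857 kW


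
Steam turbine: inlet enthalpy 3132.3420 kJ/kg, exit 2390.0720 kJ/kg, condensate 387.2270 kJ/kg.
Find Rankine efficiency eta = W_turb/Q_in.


W = 742.2700 kJ/kg
Q_in = 2745.1150 kJ/kg
eta = 0.2704 = 27.0397%

eta = 27.0397%


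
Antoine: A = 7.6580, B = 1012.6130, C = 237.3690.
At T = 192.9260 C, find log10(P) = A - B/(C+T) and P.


C+T = 430.2950
B/(C+T) = 2.3533
log10(P) = 7.6580 - 2.3533 = 5.3047
P = 10^5.3047 = 201697.5019 mmHg

201697.5019 mmHg


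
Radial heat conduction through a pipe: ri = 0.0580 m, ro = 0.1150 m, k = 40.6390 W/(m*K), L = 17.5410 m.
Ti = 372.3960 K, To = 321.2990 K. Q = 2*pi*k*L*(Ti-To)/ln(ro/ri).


dT = 51.0970 K
ln(ro/ri) = 0.6845
Q = 2*pi*40.6390*17.5410*51.0970 / 0.6845 = 334353.6621 W

334353.6621 W


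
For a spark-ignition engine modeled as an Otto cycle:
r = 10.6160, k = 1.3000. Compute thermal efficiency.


r^(k-1) = 2.0314
eta = 1 - 1/2.0314 = 0.5077 = 50.7721%

50.7721%


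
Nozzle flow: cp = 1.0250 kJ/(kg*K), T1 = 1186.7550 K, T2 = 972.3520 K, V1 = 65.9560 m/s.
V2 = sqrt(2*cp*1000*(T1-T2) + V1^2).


dT = 214.4030 K
2*cp*1000*dT = 439526.1500
V1^2 = 4350.1939
V2 = sqrt(443876.3439) = 666.2405 m/s

666.2405 m/s


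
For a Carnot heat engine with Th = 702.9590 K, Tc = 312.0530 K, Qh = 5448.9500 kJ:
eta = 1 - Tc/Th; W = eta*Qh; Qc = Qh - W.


eta = 1 - 312.0530/702.9590 = 0.5561
W = 0.5561 * 5448.9500 = 3030.0875 kJ
Qc = 5448.9500 - 3030.0875 = 2418.8625 kJ

eta = 55.6086%, W = 3030.0875 kJ, Qc = 2418.8625 kJ


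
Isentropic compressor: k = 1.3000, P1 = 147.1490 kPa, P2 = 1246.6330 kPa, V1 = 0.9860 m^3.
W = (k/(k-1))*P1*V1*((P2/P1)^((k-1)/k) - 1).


(k-1)/k = 0.2308
(P2/P1)^exp = 1.6374
W = 4.3333 * 147.1490 * 0.9860 * (1.6374 - 1) = 400.7328 kJ

400.7328 kJ


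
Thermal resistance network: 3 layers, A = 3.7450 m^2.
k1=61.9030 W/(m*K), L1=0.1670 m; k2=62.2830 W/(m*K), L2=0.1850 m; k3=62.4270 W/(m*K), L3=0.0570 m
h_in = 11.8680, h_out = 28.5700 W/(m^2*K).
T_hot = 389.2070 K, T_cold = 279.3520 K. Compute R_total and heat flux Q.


R_conv_in = 1/(11.8680*3.7450) = 0.0225
R_1 = 0.1670/(61.9030*3.7450) = 0.0007
R_2 = 0.1850/(62.2830*3.7450) = 0.0008
R_3 = 0.0570/(62.4270*3.7450) = 0.0002
R_conv_out = 1/(28.5700*3.7450) = 0.0093
R_total = 0.0336 K/W
Q = 109.8550 / 0.0336 = 3269.2058 W

R_total = 0.0336 K/W, Q = 3269.2058 W


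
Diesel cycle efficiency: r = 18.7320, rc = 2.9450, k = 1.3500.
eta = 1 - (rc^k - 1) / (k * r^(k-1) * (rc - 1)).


r^(k-1) = 2.7887
rc^k = 4.2980
eta = 0.5496 = 54.9607%

54.9607%


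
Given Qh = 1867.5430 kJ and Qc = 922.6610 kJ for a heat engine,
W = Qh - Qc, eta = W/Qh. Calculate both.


W = 1867.5430 - 922.6610 = 944.8820 kJ
eta = 944.8820 / 1867.5430 = 0.5059 = 50.5949%

W = 944.8820 kJ, eta = 50.5949%


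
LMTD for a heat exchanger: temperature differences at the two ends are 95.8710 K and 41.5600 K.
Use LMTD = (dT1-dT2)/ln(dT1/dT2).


dT1/dT2 = 2.3068
ln(dT1/dT2) = 0.8359
LMTD = 54.3110 / 0.8359 = 64.9758 K

64.9758 K


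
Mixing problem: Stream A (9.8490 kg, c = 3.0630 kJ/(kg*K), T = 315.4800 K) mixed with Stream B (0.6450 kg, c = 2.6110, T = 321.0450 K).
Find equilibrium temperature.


num = 10057.9091
den = 31.8516
Tf = 315.7742 K

315.7742 K


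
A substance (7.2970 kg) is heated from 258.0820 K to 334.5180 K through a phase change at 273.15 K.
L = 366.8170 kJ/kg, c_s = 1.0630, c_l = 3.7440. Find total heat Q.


Q1 (sensible, solid) = 7.2970 * 1.0630 * 15.0680 = 116.8781 kJ
Q2 (latent) = 7.2970 * 366.8170 = 2676.6636 kJ
Q3 (sensible, liquid) = 7.2970 * 3.7440 * 61.3680 = 1676.5718 kJ
Q_total = 4470.1136 kJ

4470.1136 kJ


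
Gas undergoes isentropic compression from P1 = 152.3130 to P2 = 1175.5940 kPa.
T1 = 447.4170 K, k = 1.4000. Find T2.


(k-1)/k = 0.2857
(P2/P1)^exp = 1.7930
T2 = 447.4170 * 1.7930 = 802.2131 K

802.2131 K


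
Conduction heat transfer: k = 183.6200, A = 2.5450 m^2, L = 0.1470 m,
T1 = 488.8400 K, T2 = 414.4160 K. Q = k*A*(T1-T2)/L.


dT = 74.4240 K
Q = 183.6200 * 2.5450 * 74.4240 / 0.1470 = 236593.8454 W

236593.8454 W


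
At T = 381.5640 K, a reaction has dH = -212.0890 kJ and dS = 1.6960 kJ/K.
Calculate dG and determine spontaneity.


T*dS = 381.5640 * 1.6960 = 647.1325 kJ
dG = -212.0890 - 647.1325 = -859.2215 kJ (spontaneous)

dG = -859.2215 kJ, spontaneous


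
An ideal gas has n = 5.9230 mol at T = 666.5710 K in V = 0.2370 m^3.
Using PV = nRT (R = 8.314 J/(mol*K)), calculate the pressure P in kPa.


P = nRT/V = 5.9230 * 8.314 * 666.5710 / 0.2370
= 32824.5037 / 0.2370 = 138500.0155 Pa = 138.5000 kPa

138.5000 kPa


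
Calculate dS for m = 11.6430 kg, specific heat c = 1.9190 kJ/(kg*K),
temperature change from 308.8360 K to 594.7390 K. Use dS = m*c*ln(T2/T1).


T2/T1 = 1.9257
ln(T2/T1) = 0.6553
dS = 11.6430 * 1.9190 * 0.6553 = 14.6416 kJ/K

14.6416 kJ/K


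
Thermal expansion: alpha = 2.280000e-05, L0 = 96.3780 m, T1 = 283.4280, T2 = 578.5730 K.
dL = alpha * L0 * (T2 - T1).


dT = 295.1450 K
dL = 2.280000e-05 * 96.3780 * 295.1450 = 0.648557 m
L_final = 97.026557 m

dL = 0.648557 m


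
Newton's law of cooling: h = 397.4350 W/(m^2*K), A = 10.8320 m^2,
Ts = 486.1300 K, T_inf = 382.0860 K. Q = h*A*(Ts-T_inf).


dT = 104.0440 K
Q = 397.4350 * 10.8320 * 104.0440 = 447911.0764 W

447911.0764 W


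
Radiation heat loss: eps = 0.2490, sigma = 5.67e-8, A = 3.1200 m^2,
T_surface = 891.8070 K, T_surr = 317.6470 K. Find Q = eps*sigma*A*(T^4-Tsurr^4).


T^4 = 6.3253e+11
Tsurr^4 = 1.0181e+10
Q = 0.2490 * 5.67e-8 * 3.1200 * 6.2235e+11 = 27414.0753 W

27414.0753 W


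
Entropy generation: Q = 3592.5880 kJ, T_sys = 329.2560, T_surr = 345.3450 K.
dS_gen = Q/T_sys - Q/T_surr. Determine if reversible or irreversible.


dS_sys = 3592.5880/329.2560 = 10.9112 kJ/K
dS_surr = -3592.5880/345.3450 = -10.4029 kJ/K
dS_gen = 10.9112 - 10.4029 = 0.5083 kJ/K (irreversible)

dS_gen = 0.5083 kJ/K, irreversible


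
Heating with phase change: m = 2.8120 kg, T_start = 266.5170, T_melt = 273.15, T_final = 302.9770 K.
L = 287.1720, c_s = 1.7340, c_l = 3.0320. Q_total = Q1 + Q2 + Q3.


Q1 (sensible, solid) = 2.8120 * 1.7340 * 6.6330 = 32.3426 kJ
Q2 (latent) = 2.8120 * 287.1720 = 807.5277 kJ
Q3 (sensible, liquid) = 2.8120 * 3.0320 * 29.8270 = 254.3045 kJ
Q_total = 1094.1747 kJ

1094.1747 kJ


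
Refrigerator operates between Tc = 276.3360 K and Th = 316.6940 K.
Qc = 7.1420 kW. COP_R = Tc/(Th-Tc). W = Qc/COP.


COP = 276.3360 / 40.3580 = 6.8471
W = 7.1420 / 6.8471 = 1.0431 kW

COP = 6.8471, W = 1.0431 kW


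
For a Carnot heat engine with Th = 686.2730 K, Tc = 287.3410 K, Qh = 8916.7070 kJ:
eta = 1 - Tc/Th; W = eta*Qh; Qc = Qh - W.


eta = 1 - 287.3410/686.2730 = 0.5813
W = 0.5813 * 8916.7070 = 5183.3013 kJ
Qc = 8916.7070 - 5183.3013 = 3733.4057 kJ

eta = 58.1302%, W = 5183.3013 kJ, Qc = 3733.4057 kJ


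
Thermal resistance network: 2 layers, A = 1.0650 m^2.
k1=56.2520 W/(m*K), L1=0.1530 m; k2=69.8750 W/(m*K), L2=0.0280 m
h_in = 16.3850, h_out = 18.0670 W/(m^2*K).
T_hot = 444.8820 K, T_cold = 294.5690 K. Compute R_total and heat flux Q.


R_conv_in = 1/(16.3850*1.0650) = 0.0573
R_1 = 0.1530/(56.2520*1.0650) = 0.0026
R_2 = 0.0280/(69.8750*1.0650) = 0.0004
R_conv_out = 1/(18.0670*1.0650) = 0.0520
R_total = 0.1122 K/W
Q = 150.3130 / 0.1122 = 1339.5918 W

R_total = 0.1122 K/W, Q = 1339.5918 W


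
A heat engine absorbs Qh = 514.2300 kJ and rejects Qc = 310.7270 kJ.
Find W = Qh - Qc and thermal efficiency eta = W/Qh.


W = 514.2300 - 310.7270 = 203.5030 kJ
eta = 203.5030 / 514.2300 = 0.3957 = 39.5743%

W = 203.5030 kJ, eta = 39.5743%


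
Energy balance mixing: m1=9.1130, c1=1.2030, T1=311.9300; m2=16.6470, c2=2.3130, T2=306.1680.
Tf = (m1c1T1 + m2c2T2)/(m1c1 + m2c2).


num = 15208.5187
den = 49.4674
Tf = 307.4450 K

307.4450 K


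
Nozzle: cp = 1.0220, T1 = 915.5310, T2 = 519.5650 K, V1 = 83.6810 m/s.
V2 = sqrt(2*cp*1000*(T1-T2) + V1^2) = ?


dT = 395.9660 K
2*cp*1000*dT = 809354.5040
V1^2 = 7002.5098
V2 = sqrt(816357.0138) = 903.5248 m/s

903.5248 m/s


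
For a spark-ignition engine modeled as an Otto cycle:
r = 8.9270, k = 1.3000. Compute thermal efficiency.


r^(k-1) = 1.9285
eta = 1 - 1/1.9285 = 0.4815 = 48.1453%

48.1453%


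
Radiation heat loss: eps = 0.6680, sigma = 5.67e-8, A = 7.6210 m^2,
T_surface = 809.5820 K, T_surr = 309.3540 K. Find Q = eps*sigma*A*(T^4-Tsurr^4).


T^4 = 4.2958e+11
Tsurr^4 = 9.1585e+09
Q = 0.6680 * 5.67e-8 * 7.6210 * 4.2042e+11 = 121354.4586 W

121354.4586 W


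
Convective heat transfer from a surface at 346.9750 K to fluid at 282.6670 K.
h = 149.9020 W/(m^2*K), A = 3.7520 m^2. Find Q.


dT = 64.3080 K
Q = 149.9020 * 3.7520 * 64.3080 = 36168.8966 W

36168.8966 W


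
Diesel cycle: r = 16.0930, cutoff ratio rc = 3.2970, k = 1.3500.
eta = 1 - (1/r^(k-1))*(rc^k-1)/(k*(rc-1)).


r^(k-1) = 2.6444
rc^k = 5.0057
eta = 0.5115 = 51.1510%

51.1510%


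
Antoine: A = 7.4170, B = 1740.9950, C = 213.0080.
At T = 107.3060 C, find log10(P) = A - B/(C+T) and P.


C+T = 320.3140
B/(C+T) = 5.4353
log10(P) = 7.4170 - 5.4353 = 1.9817
P = 10^1.9817 = 95.8791 mmHg

95.8791 mmHg


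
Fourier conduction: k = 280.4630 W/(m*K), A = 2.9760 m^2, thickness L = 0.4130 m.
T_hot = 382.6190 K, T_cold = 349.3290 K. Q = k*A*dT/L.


dT = 33.2900 K
Q = 280.4630 * 2.9760 * 33.2900 / 0.4130 = 67277.8719 W

67277.8719 W


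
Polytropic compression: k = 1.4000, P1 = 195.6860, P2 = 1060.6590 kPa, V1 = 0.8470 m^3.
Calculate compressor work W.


(k-1)/k = 0.2857
(P2/P1)^exp = 1.6208
W = 3.5000 * 195.6860 * 0.8470 * (1.6208 - 1) = 360.1101 kJ

360.1101 kJ


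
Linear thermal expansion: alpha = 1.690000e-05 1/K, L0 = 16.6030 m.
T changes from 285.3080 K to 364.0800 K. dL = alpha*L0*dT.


dT = 78.7720 K
dL = 1.690000e-05 * 16.6030 * 78.7720 = 0.022103 m
L_final = 16.625103 m

dL = 0.022103 m


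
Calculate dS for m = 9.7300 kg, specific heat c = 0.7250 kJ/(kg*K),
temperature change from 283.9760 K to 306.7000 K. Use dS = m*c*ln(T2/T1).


T2/T1 = 1.0800
ln(T2/T1) = 0.0770
dS = 9.7300 * 0.7250 * 0.0770 = 0.5430 kJ/K

0.5430 kJ/K


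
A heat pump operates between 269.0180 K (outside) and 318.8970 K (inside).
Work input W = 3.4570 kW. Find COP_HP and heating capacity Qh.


COP = 318.8970 / 49.8790 = 6.3934
Qh = 6.3934 * 3.4570 = 22.1020 kW

COP = 6.3934, Qh = 22.1020 kW


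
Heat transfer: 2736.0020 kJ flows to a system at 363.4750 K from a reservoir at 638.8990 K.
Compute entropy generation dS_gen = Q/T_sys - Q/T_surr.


dS_sys = 2736.0020/363.4750 = 7.5273 kJ/K
dS_surr = -2736.0020/638.8990 = -4.2824 kJ/K
dS_gen = 7.5273 - 4.2824 = 3.2450 kJ/K (irreversible)

dS_gen = 3.2450 kJ/K, irreversible


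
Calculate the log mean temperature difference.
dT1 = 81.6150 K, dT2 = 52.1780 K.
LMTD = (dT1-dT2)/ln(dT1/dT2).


dT1/dT2 = 1.5642
ln(dT1/dT2) = 0.4474
LMTD = 29.4370 / 0.4474 = 65.8028 K

65.8028 K


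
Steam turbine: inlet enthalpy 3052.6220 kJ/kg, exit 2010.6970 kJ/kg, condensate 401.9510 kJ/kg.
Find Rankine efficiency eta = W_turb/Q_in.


W = 1041.9250 kJ/kg
Q_in = 2650.6710 kJ/kg
eta = 0.3931 = 39.3080%

eta = 39.3080%


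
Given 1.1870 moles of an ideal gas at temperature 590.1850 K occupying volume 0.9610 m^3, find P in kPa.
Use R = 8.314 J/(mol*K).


P = nRT/V = 1.1870 * 8.314 * 590.1850 / 0.9610
= 5824.3693 / 0.9610 = 6060.7381 Pa = 6.0607 kPa

6.0607 kPa


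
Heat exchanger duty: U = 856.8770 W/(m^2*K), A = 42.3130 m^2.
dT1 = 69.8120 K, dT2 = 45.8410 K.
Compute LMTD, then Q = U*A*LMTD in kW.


LMTD = 56.9887 K
Q = 856.8770 * 42.3130 * 56.9887 = 2066242.4546 W = 2066.2425 kW

2066.2425 kW


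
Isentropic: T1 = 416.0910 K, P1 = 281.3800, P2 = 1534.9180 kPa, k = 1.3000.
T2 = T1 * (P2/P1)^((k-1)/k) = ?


(k-1)/k = 0.2308
(P2/P1)^exp = 1.4792
T2 = 416.0910 * 1.4792 = 615.4847 K

615.4847 K


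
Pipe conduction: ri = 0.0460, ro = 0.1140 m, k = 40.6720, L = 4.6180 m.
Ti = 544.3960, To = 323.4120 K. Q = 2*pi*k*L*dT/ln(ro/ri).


dT = 220.9840 K
ln(ro/ri) = 0.9076
Q = 2*pi*40.6720*4.6180*220.9840 / 0.9076 = 287353.3209 W

287353.3209 W


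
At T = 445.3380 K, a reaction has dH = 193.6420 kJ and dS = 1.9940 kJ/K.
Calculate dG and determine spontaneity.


T*dS = 445.3380 * 1.9940 = 888.0040 kJ
dG = 193.6420 - 888.0040 = -694.3620 kJ (spontaneous)

dG = -694.3620 kJ, spontaneous


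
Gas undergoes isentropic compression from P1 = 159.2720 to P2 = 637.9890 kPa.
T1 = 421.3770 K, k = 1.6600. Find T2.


(k-1)/k = 0.3976
(P2/P1)^exp = 1.7363
T2 = 421.3770 * 1.7363 = 731.6243 K

731.6243 K


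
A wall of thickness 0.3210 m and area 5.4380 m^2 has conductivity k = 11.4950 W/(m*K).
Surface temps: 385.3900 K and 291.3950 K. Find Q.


dT = 93.9950 K
Q = 11.4950 * 5.4380 * 93.9950 / 0.3210 = 18304.0797 W

18304.0797 W


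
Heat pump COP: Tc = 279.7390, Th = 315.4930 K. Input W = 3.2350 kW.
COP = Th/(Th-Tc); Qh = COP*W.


COP = 315.4930 / 35.7540 = 8.8240
Qh = 8.8240 * 3.2350 = 28.5456 kW

COP = 8.8240, Qh = 28.5456 kW


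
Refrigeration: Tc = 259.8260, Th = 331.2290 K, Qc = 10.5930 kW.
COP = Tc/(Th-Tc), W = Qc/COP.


COP = 259.8260 / 71.4030 = 3.6389
W = 10.5930 / 3.6389 = 2.9111 kW

COP = 3.6389, W = 2.9111 kW


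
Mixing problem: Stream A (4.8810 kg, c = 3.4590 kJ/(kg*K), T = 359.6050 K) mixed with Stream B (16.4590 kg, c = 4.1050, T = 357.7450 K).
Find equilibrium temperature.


num = 30242.1004
den = 84.4476
Tf = 358.1169 K

358.1169 K
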